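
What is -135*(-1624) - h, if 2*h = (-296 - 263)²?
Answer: 125999/2 ≈ 63000.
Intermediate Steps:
h = 312481/2 (h = (-296 - 263)²/2 = (½)*(-559)² = (½)*312481 = 312481/2 ≈ 1.5624e+5)
-135*(-1624) - h = -135*(-1624) - 1*312481/2 = 219240 - 312481/2 = 125999/2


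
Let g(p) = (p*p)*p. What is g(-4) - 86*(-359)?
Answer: 30810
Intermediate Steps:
g(p) = p³ (g(p) = p²*p = p³)
g(-4) - 86*(-359) = (-4)³ - 86*(-359) = -64 + 30874 = 30810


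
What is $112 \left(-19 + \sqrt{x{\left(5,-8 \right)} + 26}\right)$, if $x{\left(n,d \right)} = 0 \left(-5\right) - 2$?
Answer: $-2128 + 224 \sqrt{6} \approx -1579.3$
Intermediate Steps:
$x{\left(n,d \right)} = -2$ ($x{\left(n,d \right)} = 0 - 2 = -2$)
$112 \left(-19 + \sqrt{x{\left(5,-8 \right)} + 26}\right) = 112 \left(-19 + \sqrt{-2 + 26}\right) = 112 \left(-19 + \sqrt{24}\right) = 112 \left(-19 + 2 \sqrt{6}\right) = -2128 + 224 \sqrt{6}$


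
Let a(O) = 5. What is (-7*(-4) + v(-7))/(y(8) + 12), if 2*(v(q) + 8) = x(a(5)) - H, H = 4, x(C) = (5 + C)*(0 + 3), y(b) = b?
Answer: 33/20 ≈ 1.6500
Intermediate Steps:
x(C) = 15 + 3*C (x(C) = (5 + C)*3 = 15 + 3*C)
v(q) = 5 (v(q) = -8 + ((15 + 3*5) - 1*4)/2 = -8 + ((15 + 15) - 4)/2 = -8 + (30 - 4)/2 = -8 + (1/2)*26 = -8 + 13 = 5)
(-7*(-4) + v(-7))/(y(8) + 12) = (-7*(-4) + 5)/(8 + 12) = (28 + 5)/20 = 33*(1/20) = 33/20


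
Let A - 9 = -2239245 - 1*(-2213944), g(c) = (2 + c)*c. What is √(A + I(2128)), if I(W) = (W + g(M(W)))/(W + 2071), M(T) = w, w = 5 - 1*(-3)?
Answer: 10*I*√4459291811/4199 ≈ 159.03*I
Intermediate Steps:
w = 8 (w = 5 + 3 = 8)
M(T) = 8
g(c) = c*(2 + c)
I(W) = (80 + W)/(2071 + W) (I(W) = (W + 8*(2 + 8))/(W + 2071) = (W + 8*10)/(2071 + W) = (W + 80)/(2071 + W) = (80 + W)/(2071 + W))
A = -25292 (A = 9 + (-2239245 - 1*(-2213944)) = 9 + (-2239245 + 2213944) = 9 - 25301 = -25292)
√(A + I(2128)) = √(-25292 + (80 + 2128)/(2071 + 2128)) = √(-25292 + 2208/4199) = √(-106198900/4199) = 10*I*√4459291811/4199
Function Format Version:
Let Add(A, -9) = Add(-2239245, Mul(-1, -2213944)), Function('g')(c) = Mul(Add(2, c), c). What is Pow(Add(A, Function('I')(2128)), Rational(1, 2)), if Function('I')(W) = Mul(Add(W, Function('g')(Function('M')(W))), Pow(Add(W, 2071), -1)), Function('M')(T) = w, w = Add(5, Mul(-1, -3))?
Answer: Mul(Rational(10, 4199), I, Pow(4459291811, Rational(1, 2))) ≈ Mul(159.03, I)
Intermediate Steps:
w = 8 (w = Add(5, 3) = 8)
Function('M')(T) = 8
Function('g')(c) = Mul(c, Add(2, c))
Function('I')(W) = Mul(Pow(Add(2071, W), -1), Add(80, W)) (Function('I')(W) = Mul(Add(W, Mul(8, Add(2, 8))), Pow(Add(W, 2071), -1)) = Mul(Add(W, Mul(8, 10)), Pow(Add(2071, W), -1)) = Mul(Add(W, 80), Pow(Add(2071, W), -1)) = Mul(Add(80, W), Pow(Add(2071, W), -1)) = Mul(Pow(Add(2071, W), -1), Add(80, W)))
A = -25292 (A = Add(9, Add(-2239245, Mul(-1, -2213944))) = Add(9, Add(-2239245, 2213944)) = Add(9, -25301) = -25292)
Pow(Add(A, Function('I')(2128)), Rational(1, 2)) = Pow(Add(-25292, Mul(Pow(Add(2071, 2128), -1), Add(80, 2128))), Rational(1, 2)) = Pow(Add(-25292, Mul(Pow(4199, -1), 2208)), Rational(1, 2)) = Pow(Add(-25292, Mul(Rational(1, 4199), 2208)), Rational(1, 2)) = Pow(Add(-25292, Rational(2208, 4199)), Rational(1, 2)) = Pow(Rational(-106198900, 4199), Rational(1, 2)) = Mul(Rational(10, 4199), I, Pow(4459291811, Rational(1, 2)))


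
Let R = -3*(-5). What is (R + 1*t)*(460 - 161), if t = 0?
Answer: 4485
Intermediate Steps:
R = 15
(R + 1*t)*(460 - 161) = (15 + 1*0)*(460 - 161) = (15 + 0)*299 = 15*299 = 4485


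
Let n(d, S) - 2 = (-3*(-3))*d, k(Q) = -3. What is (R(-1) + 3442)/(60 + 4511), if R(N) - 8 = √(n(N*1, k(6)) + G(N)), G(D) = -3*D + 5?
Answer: 493/653 ≈ 0.75498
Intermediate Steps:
G(D) = 5 - 3*D
n(d, S) = 2 + 9*d (n(d, S) = 2 + (-3*(-3))*d = 2 + 9*d)
R(N) = 8 + √(7 + 6*N) (R(N) = 8 + √((2 + 9*(N*1)) + (5 - 3*N)) = 8 + √((2 + 9*N) + (5 - 3*N)) = 8 + √(7 + 6*N))
(R(-1) + 3442)/(60 + 4511) = ((8 + √(7 + 6*(-1))) + 3442)/(60 + 4511) = ((8 + √(7 - 6)) + 3442)/4571 = ((8 + √1) + 3442)*(1/4571) = ((8 + 1) + 3442)*(1/4571) = (9 + 3442)*(1/4571) = 3451*(1/4571) = 493/653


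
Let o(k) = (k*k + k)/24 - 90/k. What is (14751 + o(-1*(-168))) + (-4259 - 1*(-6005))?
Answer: 495025/28 ≈ 17679.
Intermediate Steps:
o(k) = -90/k + k/24 + k**2/24 (o(k) = (k**2 + k)*(1/24) - 90/k = (k + k**2)*(1/24) - 90/k = (k/24 + k**2/24) - 90/k = -90/k + k/24 + k**2/24)
(14751 + o(-1*(-168))) + (-4259 - 1*(-6005)) = (14751 + (-2160 + (-1*(-168))**2*(1 - 1*(-168)))/(24*((-1*(-168))))) + (-4259 - 1*(-6005)) = (14751 + (1/24)*(-2160 + 168**2*(1 + 168))/168) + (-4259 + 6005) = (14751 + (1/24)*(1/168)*(-2160 + 28224*169)) + 1746 = (14751 + (1/24)*(1/168)*(-2160 + 4769856)) + 1746 = (14751 + (1/24)*(1/168)*4767696) + 1746 = (14751 + 33109/28) + 1746 = 446137/28 + 1746 = 495025/28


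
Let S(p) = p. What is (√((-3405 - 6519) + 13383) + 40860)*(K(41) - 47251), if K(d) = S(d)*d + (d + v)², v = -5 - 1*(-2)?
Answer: -1802988360 - 44126*√3459 ≈ -1.8056e+9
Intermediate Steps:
v = -3 (v = -5 + 2 = -3)
K(d) = d² + (-3 + d)² (K(d) = d*d + (d - 3)² = d² + (-3 + d)²)
(√((-3405 - 6519) + 13383) + 40860)*(K(41) - 47251) = (√((-3405 - 6519) + 13383) + 40860)*((41² + (-3 + 41)²) - 47251) = (√(-9924 + 13383) + 40860)*((1681 + 38²) - 47251) = (√3459 + 40860)*((1681 + 1444) - 47251) = (40860 + √3459)*(3125 - 47251) = (40860 + √3459)*(-44126) = -1802988360 - 44126*√3459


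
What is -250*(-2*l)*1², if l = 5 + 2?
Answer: 3500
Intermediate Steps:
l = 7
-250*(-2*l)*1² = -250*(-2*7)*1² = -(-3500) = -250*(-14) = 3500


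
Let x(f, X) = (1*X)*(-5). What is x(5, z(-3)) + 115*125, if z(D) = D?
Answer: 14390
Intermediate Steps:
x(f, X) = -5*X (x(f, X) = X*(-5) = -5*X)
x(5, z(-3)) + 115*125 = -5*(-3) + 115*125 = 15 + 14375 = 14390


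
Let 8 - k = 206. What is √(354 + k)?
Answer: 2*√39 ≈ 12.490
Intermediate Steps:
k = -198 (k = 8 - 1*206 = 8 - 206 = -198)
√(354 + k) = √(354 - 198) = √156 = 2*√39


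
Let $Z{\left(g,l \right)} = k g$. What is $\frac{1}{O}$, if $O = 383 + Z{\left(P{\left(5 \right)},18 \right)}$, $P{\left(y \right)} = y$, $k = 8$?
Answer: $\frac{1}{423} \approx 0.0023641$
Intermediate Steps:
$Z{\left(g,l \right)} = 8 g$
$O = 423$ ($O = 383 + 8 \cdot 5 = 383 + 40 = 423$)
$\frac{1}{O} = \frac{1}{423}$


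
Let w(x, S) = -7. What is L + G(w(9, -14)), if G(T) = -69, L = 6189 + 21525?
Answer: 27645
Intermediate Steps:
L = 27714
L + G(w(9, -14)) = 27714 - 69 = 27645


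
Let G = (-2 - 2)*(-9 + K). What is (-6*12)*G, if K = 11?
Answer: 576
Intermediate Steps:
G = -8 (G = (-2 - 2)*(-9 + 11) = -4*2 = -8)
(-6*12)*G = -6*12*(-8) = -72*(-8) = 576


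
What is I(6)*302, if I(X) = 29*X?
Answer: 52548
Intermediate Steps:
I(6)*302 = (29*6)*302 = 174*302 = 52548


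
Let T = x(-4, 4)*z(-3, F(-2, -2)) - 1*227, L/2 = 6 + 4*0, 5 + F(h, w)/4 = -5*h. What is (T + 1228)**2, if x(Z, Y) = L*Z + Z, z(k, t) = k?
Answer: 1338649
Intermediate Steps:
F(h, w) = -20 - 20*h (F(h, w) = -20 + 4*(-5*h) = -20 - 20*h)
L = 12 (L = 2*(6 + 4*0) = 2*(6 + 0) = 2*6 = 12)
x(Z, Y) = 13*Z (x(Z, Y) = 12*Z + Z = 13*Z)
T = -71 (T = (13*(-4))*(-3) - 1*227 = -52*(-3) - 227 = 156 - 227 = -71)
(T + 1228)**2 = (-71 + 1228)**2 = 1157**2 = 1338649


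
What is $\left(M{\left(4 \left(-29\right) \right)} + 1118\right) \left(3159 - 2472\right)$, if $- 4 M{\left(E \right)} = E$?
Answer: $787989$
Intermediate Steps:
$M{\left(E \right)} = - \frac{E}{4}$
$\left(M{\left(4 \left(-29\right) \right)} + 1118\right) \left(3159 - 2472\right) = \left(- \frac{4 \left(-29\right)}{4} + 1118\right) \left(3159 - 2472\right) = \left(\left(- \frac{1}{4}\right) \left(-116\right) + 1118\right) 687 = \left(29 + 1118\right) 687 = 1147 \cdot 687 = 787989$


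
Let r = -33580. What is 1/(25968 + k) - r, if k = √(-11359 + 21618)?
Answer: 22643892794668/674326765 - √10259/674326765 ≈ 33580.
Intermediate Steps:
k = √10259 ≈ 101.29
1/(25968 + k) - r = 1/(25968 + √10259) - 1*(-33580) = 1/(25968 + √10259) + 33580 = 33580 + 1/(25968 + √10259)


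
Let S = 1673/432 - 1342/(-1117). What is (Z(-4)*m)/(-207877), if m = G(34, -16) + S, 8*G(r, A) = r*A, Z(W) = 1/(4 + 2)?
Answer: 30364507/601858794528 ≈ 5.0451e-5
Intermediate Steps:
Z(W) = ⅙ (Z(W) = 1/6 = ⅙)
S = 2448485/482544 (S = 1673*(1/432) - 1342*(-1/1117) = 1673/432 + 1342/1117 = 2448485/482544 ≈ 5.0741)
G(r, A) = A*r/8 (G(r, A) = (r*A)/8 = (A*r)/8 = A*r/8)
m = -30364507/482544 (m = (⅛)*(-16)*34 + 2448485/482544 = -68 + 2448485/482544 = -30364507/482544 ≈ -62.926)
(Z(-4)*m)/(-207877) = ((⅙)*(-30364507/482544))/(-207877) = -30364507/2895264*(-1/207877) = 30364507/601858794528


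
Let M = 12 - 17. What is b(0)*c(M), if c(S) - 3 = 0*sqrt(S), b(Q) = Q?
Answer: 0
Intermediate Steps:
M = -5
c(S) = 3 (c(S) = 3 + 0*sqrt(S) = 3 + 0 = 3)
b(0)*c(M) = 0*3 = 0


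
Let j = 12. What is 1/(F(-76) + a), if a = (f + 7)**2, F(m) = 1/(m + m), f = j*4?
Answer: 152/459799 ≈ 0.00033058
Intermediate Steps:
f = 48 (f = 12*4 = 48)
F(m) = 1/(2*m)
a = 3025 (a = (48 + 7)**2 = 55**2 = 3025)
1/(F(-76) + a) = 1/((1/2)/(-76) + 3025) = 1/((1/2)*(-1/76) + 3025) = 1/(-1/152 + 3025) = 1/(459799/152) = 152/459799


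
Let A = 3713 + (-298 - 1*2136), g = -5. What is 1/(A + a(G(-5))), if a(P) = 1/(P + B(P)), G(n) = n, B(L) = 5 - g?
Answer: 5/6396 ≈ 0.00078174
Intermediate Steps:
B(L) = 10 (B(L) = 5 - 1*(-5) = 5 + 5 = 10)
a(P) = 1/(10 + P) (a(P) = 1/(P + 10) = 1/(10 + P))
A = 1279 (A = 3713 + (-298 - 2136) = 3713 - 2434 = 1279)
1/(A + a(G(-5))) = 1/(1279 + 1/(10 - 5)) = 1/(1279 + 1/5) = 1/(6396/5) = 5/6396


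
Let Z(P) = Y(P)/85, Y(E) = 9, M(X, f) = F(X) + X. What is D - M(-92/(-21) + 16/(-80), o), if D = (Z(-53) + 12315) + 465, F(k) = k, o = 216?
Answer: 22797563/1785 ≈ 12772.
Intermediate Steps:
M(X, f) = 2*X (M(X, f) = X + X = 2*X)
Z(P) = 9/85
D = 1086309/85 (D = (9/85 + 12315) + 465 = 1046784/85 + 465 = 1086309/85 ≈ 12780.)
D - M(-92/(-21) + 16/(-80), o) = 1086309/85 - 2*(-92/(-21) + 16/(-80)) = 1086309/85 - 2*(-92*(-1/21) + 16*(-1/80)) = 1086309/85 - 2*(92/21 - ⅕) = 1086309/85 - 2*439/105 = 1086309/85 - 1*878/105 = 1086309/85 - 878/105 = 22797563/1785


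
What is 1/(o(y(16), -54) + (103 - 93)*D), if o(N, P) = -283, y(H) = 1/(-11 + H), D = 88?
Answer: 1/597 ≈ 0.0016750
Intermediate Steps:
1/(o(y(16), -54) + (103 - 93)*D) = 1/(-283 + (103 - 93)*88) = 1/(-283 + 10*88) = 1/(-283 + 880) = 1/597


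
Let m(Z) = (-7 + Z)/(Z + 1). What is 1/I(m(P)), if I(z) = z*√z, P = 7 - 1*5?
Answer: 3*I*√15/25 ≈ 0.46476*I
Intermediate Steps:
P = 2 (P = 7 - 5 = 2)
m(Z) = (-7 + Z)/(1 + Z)
I(z) = z^(3/2)
1/I(m(P)) = 1/(((-7 + 2)/(1 + 2))^(3/2)) = 1/((-5/3)^(3/2)) = 1/(-5*I*√15/9) = 3*I*√15/25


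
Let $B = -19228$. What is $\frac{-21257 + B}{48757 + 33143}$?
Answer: $- \frac{2699}{5460} \approx -0.49432$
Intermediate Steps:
$\frac{-21257 + B}{48757 + 33143} = \frac{-21257 - 19228}{48757 + 33143} = - \frac{40485}{81900} = \left(-40485\right) \frac{1}{81900} = - \frac{2699}{5460}$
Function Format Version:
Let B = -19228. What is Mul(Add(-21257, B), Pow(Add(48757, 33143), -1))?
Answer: Rational(-2699, 5460) ≈ -0.49432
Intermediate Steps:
Mul(Add(-21257, B), Pow(Add(48757, 33143), -1)) = Mul(Add(-21257, -19228), Pow(Add(48757, 33143), -1)) = Mul(-40485, Pow(81900, -1)) = Mul(-40485, Rational(1, 81900)) = Rational(-2699, 5460)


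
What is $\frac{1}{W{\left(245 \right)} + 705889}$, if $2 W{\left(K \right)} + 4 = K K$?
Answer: $\frac{2}{1471799} \approx 1.3589 \cdot 10^{-6}$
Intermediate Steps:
$W{\left(K \right)} = -2 + \frac{K^{2}}{2}$ ($W{\left(K \right)} = -2 + \frac{K K}{2} = -2 + \frac{K^{2}}{2}$)
$\frac{1}{W{\left(245 \right)} + 705889} = \frac{1}{\left(-2 + \frac{245^{2}}{2}\right) + 705889} = \frac{1}{\left(-2 + \frac{1}{2} \cdot 60025\right) + 705889} = \frac{1}{\left(-2 + \frac{60025}{2}\right) + 705889} = \frac{1}{\frac{60021}{2} + 705889} = \frac{1}{\frac{1471799}{2}} = \frac{2}{1471799}$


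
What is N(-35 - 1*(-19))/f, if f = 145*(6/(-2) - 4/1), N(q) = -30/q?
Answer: -3/1624 ≈ -0.0018473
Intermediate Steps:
f = -1015 (f = 145*(6*(-1/2) - 4*1) = 145*(-3 - 4) = 145*(-7) = -1015)
N(-35 - 1*(-19))/f = -30/(-35 - 1*(-19))/(-1015) = -30/(-35 + 19)*(-1/1015) = -30/(-16)*(-1/1015) = -30*(-1/16)*(-1/1015) = (15/8)*(-1/1015) = -3/1624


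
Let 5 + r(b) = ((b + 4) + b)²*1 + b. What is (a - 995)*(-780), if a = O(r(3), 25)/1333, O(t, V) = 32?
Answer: 1034516340/1333 ≈ 7.7608e+5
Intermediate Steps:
r(b) = -5 + b + (4 + 2*b)² (r(b) = -5 + (((b + 4) + b)²*1 + b) = -5 + (((4 + b) + b)²*1 + b) = -5 + ((4 + 2*b)²*1 + b) = -5 + ((4 + 2*b)² + b) = -5 + (b + (4 + 2*b)²) = -5 + b + (4 + 2*b)²)
a = 32/1333 ≈ 0.024006
(a - 995)*(-780) = (32/1333 - 995)*(-780) = -1326303/1333*(-780) = 1034516340/1333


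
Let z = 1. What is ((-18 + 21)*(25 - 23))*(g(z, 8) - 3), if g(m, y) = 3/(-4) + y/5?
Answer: -129/10 ≈ -12.900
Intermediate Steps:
g(m, y) = -¾ + y/5 (g(m, y) = 3*(-¼) + y*(⅕) = -¾ + y/5)
((-18 + 21)*(25 - 23))*(g(z, 8) - 3) = ((-18 + 21)*(25 - 23))*((-¾ + (⅕)*8) - 3) = (3*2)*((-¾ + 8/5) - 3) = 6*(17/20 - 3) = 6*(-43/20) = -129/10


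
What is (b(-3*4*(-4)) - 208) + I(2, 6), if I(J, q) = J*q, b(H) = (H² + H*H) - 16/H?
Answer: 13235/3 ≈ 4411.7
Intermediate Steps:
b(H) = -16/H + 2*H² (b(H) = (H² + H²) - 16/H = 2*H² - 16/H = -16/H + 2*H²)
(b(-3*4*(-4)) - 208) + I(2, 6) = (2*(-8 + (-3*4*(-4))³)/((-3*4*(-4))) - 208) + 2*6 = (2*(-8 + (-12*(-4))³)/((-12*(-4))) - 208) + 12 = (2*(-8 + 48³)/48 - 208) + 12 = (2*(1/48)*(-8 + 110592) - 208) + 12 = (2*(1/48)*110584 - 208) + 12 = (13823/3 - 208) + 12 = 13199/3 + 12 = 13235/3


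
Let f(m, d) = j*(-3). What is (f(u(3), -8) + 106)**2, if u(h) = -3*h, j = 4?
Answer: 8836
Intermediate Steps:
f(m, d) = -12 (f(m, d) = 4*(-3) = -12)
(f(u(3), -8) + 106)**2 = (-12 + 106)**2 = 94**2 = 8836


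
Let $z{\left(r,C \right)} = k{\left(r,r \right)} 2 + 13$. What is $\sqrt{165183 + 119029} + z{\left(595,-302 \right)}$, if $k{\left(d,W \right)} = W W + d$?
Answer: $709253 + 2 \sqrt{71053} \approx 7.0979 \cdot 10^{5}$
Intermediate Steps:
$k{\left(d,W \right)} = d + W^{2}$ ($k{\left(d,W \right)} = W^{2} + d = d + W^{2}$)
$z{\left(r,C \right)} = 13 + 2 r + 2 r^{2}$ ($z{\left(r,C \right)} = \left(r + r^{2}\right) 2 + 13 = \left(2 r + 2 r^{2}\right) + 13 = 13 + 2 r + 2 r^{2}$)
$\sqrt{165183 + 119029} + z{\left(595,-302 \right)} = \sqrt{165183 + 119029} + \left(13 + 2 \cdot 595 + 2 \cdot 595^{2}\right) = \sqrt{284212} + \left(13 + 1190 + 2 \cdot 354025\right) = 2 \sqrt{71053} + \left(13 + 1190 + 708050\right) = 2 \sqrt{71053} + 709253 = 709253 + 2 \sqrt{71053}$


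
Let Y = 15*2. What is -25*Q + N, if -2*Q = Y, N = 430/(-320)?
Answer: 11957/32 ≈ 373.66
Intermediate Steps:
N = -43/32 (N = 430*(-1/320) = -43/32 ≈ -1.3438)
Y = 30
Q = -15 (Q = -½*30 = -15)
-25*Q + N = -25*(-15) - 43/32 = 375 - 43/32 = 11957/32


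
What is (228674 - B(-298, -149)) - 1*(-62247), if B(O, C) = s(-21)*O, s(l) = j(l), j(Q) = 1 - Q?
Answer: 297477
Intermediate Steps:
s(l) = 1 - l
B(O, C) = 22*O (B(O, C) = (1 - 1*(-21))*O = (1 + 21)*O = 22*O)
(228674 - B(-298, -149)) - 1*(-62247) = (228674 - 22*(-298)) - 1*(-62247) = (228674 - 1*(-6556)) + 62247 = (228674 + 6556) + 62247 = 235230 + 62247 = 297477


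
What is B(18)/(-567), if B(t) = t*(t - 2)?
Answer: -32/63 ≈ -0.50794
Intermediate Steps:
B(t) = t*(-2 + t)
B(18)/(-567) = (18*(-2 + 18))/(-567) = (18*16)*(-1/567) = 288*(-1/567) = -32/63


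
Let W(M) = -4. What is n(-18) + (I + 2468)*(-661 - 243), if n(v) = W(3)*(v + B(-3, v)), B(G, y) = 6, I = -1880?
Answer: -531504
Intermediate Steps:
n(v) = -24 - 4*v (n(v) = -4*(v + 6) = -4*(6 + v) = -24 - 4*v)
n(-18) + (I + 2468)*(-661 - 243) = (-24 - 4*(-18)) + (-1880 + 2468)*(-661 - 243) = (-24 + 72) + 588*(-904) = 48 - 531552 = -531504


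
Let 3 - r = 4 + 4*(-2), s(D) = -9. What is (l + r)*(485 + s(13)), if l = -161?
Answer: -73304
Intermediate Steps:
r = 7 (r = 3 - (4 + 4*(-2)) = 3 - (4 - 8) = 3 - 1*(-4) = 3 + 4 = 7)
(l + r)*(485 + s(13)) = (-161 + 7)*(485 - 9) = -154*476 = -73304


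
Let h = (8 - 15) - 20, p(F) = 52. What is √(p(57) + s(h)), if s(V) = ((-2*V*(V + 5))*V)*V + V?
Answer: I*√866027 ≈ 930.61*I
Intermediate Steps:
h = -27 (h = -7 - 20 = -27)
s(V) = V - 2*V³*(5 + V) (s(V) = ((-2*V*(5 + V))*V)*V + V = (-2*V²*(5 + V))*V + V = -2*V³*(5 + V) + V = V - 2*V³*(5 + V))
√(p(57) + s(h)) = √(52 + (-27 - 10*(-27)³ - 2*(-27)⁴)) = √(52 + (-27 - 10*(-19683) - 2*531441)) = √(52 + (-27 + 196830 - 1062882)) = √(52 - 866079) = √(-866027) = I*√866027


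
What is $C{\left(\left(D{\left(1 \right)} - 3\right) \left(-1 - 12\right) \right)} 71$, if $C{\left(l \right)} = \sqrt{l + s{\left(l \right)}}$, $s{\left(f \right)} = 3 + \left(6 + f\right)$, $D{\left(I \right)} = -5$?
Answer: $71 \sqrt{217} \approx 1045.9$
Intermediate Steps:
$s{\left(f \right)} = 9 + f$
$C{\left(l \right)} = \sqrt{9 + 2 l}$ ($C{\left(l \right)} = \sqrt{l + \left(9 + l\right)} = \sqrt{9 + 2 l}$)
$C{\left(\left(D{\left(1 \right)} - 3\right) \left(-1 - 12\right) \right)} 71 = \sqrt{9 + 2 \left(-5 - 3\right) \left(-1 - 12\right)} 71 = \sqrt{9 + 2 \left(\left(-8\right) \left(-13\right)\right)} 71 = \sqrt{9 + 2 \cdot 104} \cdot 71 = \sqrt{9 + 208} \cdot 71 = \sqrt{217} \cdot 71 = 71 \sqrt{217}$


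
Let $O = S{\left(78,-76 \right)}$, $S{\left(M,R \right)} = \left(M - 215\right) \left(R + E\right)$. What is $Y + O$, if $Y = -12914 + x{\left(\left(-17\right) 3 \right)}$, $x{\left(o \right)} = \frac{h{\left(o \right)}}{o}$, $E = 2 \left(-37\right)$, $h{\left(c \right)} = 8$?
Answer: $\frac{389428}{51} \approx 7635.8$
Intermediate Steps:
$E = -74$
$x{\left(o \right)} = \frac{8}{o}$
$S{\left(M,R \right)} = \left(-215 + M\right) \left(-74 + R\right)$ ($S{\left(M,R \right)} = \left(M - 215\right) \left(R - 74\right) = \left(-215 + M\right) \left(-74 + R\right)$)
$O = 20550$ ($O = 15910 - -16340 - 5772 + 78 \left(-76\right) = 15910 + 16340 - 5772 - 5928 = 20550$)
$Y = - \frac{658622}{51}$ ($Y = -12914 + \frac{8}{\left(-17\right) 3} = -12914 + \frac{8}{-51} = -12914 + 8 \left(- \frac{1}{51}\right) = -12914 - \frac{8}{51} = - \frac{658622}{51} \approx -12914.0$)
$Y + O = - \frac{658622}{51} + 20550 = \frac{389428}{51}$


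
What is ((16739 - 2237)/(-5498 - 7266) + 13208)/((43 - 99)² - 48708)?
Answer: -84286205/290840504 ≈ -0.28980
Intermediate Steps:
((16739 - 2237)/(-5498 - 7266) + 13208)/((43 - 99)² - 48708) = (14502/(-12764) + 13208)/((-56)² - 48708) = (14502*(-1/12764) + 13208)/(3136 - 48708) = (-7251/6382 + 13208)/(-45572) = (84286205/6382)*(-1/45572) = -84286205/290840504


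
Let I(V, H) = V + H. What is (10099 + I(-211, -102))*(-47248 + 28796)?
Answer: -180571272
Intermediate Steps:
I(V, H) = H + V
(10099 + I(-211, -102))*(-47248 + 28796) = (10099 + (-102 - 211))*(-47248 + 28796) = (10099 - 313)*(-18452) = 9786*(-18452) = -180571272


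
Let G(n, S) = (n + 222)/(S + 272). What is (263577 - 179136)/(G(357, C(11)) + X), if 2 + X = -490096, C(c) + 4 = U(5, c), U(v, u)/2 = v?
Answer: -7824866/45415555 ≈ -0.17229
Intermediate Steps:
U(v, u) = 2*v
C(c) = 6 (C(c) = -4 + 2*5 = -4 + 10 = 6)
G(n, S) = (222 + n)/(272 + S)
X = -490098 (X = -2 - 490096 = -490098)
(263577 - 179136)/(G(357, C(11)) + X) = (263577 - 179136)/((222 + 357)/(272 + 6) - 490098) = 84441/(579/278 - 490098) = 84441/(-136246665/278) = 84441*(-278/136246665) = -7824866/45415555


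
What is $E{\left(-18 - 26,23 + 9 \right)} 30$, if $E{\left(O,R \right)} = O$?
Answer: $-1320$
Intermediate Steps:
$E{\left(-18 - 26,23 + 9 \right)} 30 = \left(-18 - 26\right) 30 = \left(-44\right) 30 = -1320$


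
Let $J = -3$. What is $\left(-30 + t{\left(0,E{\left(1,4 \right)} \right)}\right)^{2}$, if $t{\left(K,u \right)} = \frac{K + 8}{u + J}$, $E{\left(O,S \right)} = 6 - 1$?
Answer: $676$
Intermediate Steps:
$E{\left(O,S \right)} = 5$
$t{\left(K,u \right)} = \frac{8 + K}{-3 + u}$ ($t{\left(K,u \right)} = \frac{K + 8}{u - 3} = \frac{8 + K}{-3 + u}$)
$\left(-30 + t{\left(0,E{\left(1,4 \right)} \right)}\right)^{2} = \left(-30 + \frac{8 + 0}{-3 + 5}\right)^{2} = \left(-30 + \frac{1}{2} \cdot 8\right)^{2} = \left(-30 + 4\right)^{2} = \left(-26\right)^{2} = 676$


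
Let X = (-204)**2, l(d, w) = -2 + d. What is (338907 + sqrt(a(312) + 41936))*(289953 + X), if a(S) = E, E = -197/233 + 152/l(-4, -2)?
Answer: 112371055083 + 110523*sqrt(20477180535)/233 ≈ 1.1244e+11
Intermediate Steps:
X = 41616
E = -18299/699 (E = -197/233 + 152/(-2 - 4) = -197*1/233 + 152/(-6) = -197/233 + 152*(-1/6) = -197/233 - 76/3 = -18299/699 ≈ -26.179)
a(S) = -18299/699
(338907 + sqrt(a(312) + 41936))*(289953 + X) = (338907 + sqrt(-18299/699 + 41936))*(289953 + 41616) = (338907 + sqrt(29294965/699))*331569 = (338907 + sqrt(20477180535)/699)*331569 = 112371055083 + 110523*sqrt(20477180535)/233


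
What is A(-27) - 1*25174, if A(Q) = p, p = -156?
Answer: -25330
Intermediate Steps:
A(Q) = -156
A(-27) - 1*25174 = -156 - 1*25174 = -156 - 25174 = -25330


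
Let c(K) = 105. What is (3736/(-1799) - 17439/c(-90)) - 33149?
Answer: -299687876/8995 ≈ -33317.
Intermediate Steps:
(3736/(-1799) - 17439/c(-90)) - 33149 = (3736/(-1799) - 17439/105) - 33149 = (3736*(-1/1799) - 17439*1/105) - 33149 = (-3736/1799 - 5813/35) - 33149 = -1512621/8995 - 33149 = -299687876/8995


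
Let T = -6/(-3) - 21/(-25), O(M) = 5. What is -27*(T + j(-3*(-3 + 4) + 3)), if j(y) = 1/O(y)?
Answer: -2052/25 ≈ -82.080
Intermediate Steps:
j(y) = ⅕ (j(y) = 1/5 = ⅕)
T = 71/25 (T = -6*(-⅓) - 21*(-1/25) = 2 + 21/25 = 71/25 ≈ 2.8400)
-27*(T + j(-3*(-3 + 4) + 3)) = -27*(71/25 + ⅕) = -27*76/25 = -2052/25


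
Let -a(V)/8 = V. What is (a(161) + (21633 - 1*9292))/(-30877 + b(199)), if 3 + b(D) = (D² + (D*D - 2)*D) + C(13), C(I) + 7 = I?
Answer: 11053/7888928 ≈ 0.0014011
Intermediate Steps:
a(V) = -8*V
C(I) = -7 + I
b(D) = 3 + D² + D*(-2 + D²) (b(D) = -3 + ((D² + (D*D - 2)*D) + (-7 + 13)) = -3 + ((D² + (D² - 2)*D) + 6) = -3 + ((D² + (-2 + D²)*D) + 6) = -3 + ((D² + D*(-2 + D²)) + 6) = -3 + (6 + D² + D*(-2 + D²)) = 3 + D² + D*(-2 + D²))
(a(161) + (21633 - 1*9292))/(-30877 + b(199)) = (-8*161 + (21633 - 1*9292))/(-30877 + (3 + 199² + 199³ - 2*199)) = (-1288 + (21633 - 9292))/(-30877 + (3 + 39601 + 7880599 - 398)) = (-1288 + 12341)/(-30877 + 7919805) = 11053/7888928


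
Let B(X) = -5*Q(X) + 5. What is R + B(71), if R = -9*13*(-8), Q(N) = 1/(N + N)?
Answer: 133617/142 ≈ 940.96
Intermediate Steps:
Q(N) = 1/(2*N)
B(X) = 5 - 5/(2*X) (B(X) = -5/(2*X) + 5 = 5 - 5/(2*X))
R = 936 (R = -117*(-8) = 936)
R + B(71) = 936 + (5 - 5/2/71) = 936 + (5 - 5/2*1/71) = 936 + (5 - 5/142) = 936 + 705/142 = 133617/142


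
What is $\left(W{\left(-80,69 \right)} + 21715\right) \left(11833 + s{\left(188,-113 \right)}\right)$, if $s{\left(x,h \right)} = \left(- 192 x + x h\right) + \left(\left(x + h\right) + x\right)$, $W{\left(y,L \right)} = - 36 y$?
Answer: $-1112776180$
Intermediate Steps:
$s{\left(x,h \right)} = h - 190 x + h x$ ($s{\left(x,h \right)} = \left(- 192 x + h x\right) + \left(\left(h + x\right) + x\right) = \left(- 192 x + h x\right) + \left(h + 2 x\right) = h - 190 x + h x$)
$\left(W{\left(-80,69 \right)} + 21715\right) \left(11833 + s{\left(188,-113 \right)}\right) = \left(\left(-36\right) \left(-80\right) + 21715\right) \left(11833 - 57077\right) = \left(2880 + 21715\right) \left(11833 - 57077\right) = 24595 \left(11833 - 57077\right) = 24595 \left(-45244\right) = -1112776180$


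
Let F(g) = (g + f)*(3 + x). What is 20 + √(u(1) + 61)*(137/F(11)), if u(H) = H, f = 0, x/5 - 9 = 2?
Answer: 20 + 137*√62/638 ≈ 21.691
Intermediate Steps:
x = 55 (x = 45 + 5*2 = 45 + 10 = 55)
F(g) = 58*g (F(g) = (g + 0)*(3 + 55) = g*58 = 58*g)
20 + √(u(1) + 61)*(137/F(11)) = 20 + √(1 + 61)*(137/((58*11))) = 20 + √62*(137/638) = 20 + 137*√62/638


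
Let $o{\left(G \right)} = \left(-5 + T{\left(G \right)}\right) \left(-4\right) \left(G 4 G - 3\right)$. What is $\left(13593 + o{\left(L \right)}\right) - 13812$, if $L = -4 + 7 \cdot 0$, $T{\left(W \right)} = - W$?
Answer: $25$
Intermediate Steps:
$L = -4$ ($L = -4 + 0 = -4$)
$o{\left(G \right)} = \left(-3 + 4 G^{2}\right) \left(20 + 4 G\right)$ ($o{\left(G \right)} = \left(-5 - G\right) \left(-4\right) \left(G 4 G - 3\right) = \left(20 + 4 G\right) \left(4 G^{2} - 3\right) = \left(20 + 4 G\right) \left(-3 + 4 G^{2}\right) = \left(-3 + 4 G^{2}\right) \left(20 + 4 G\right)$)
$\left(13593 + o{\left(L \right)}\right) - 13812 = \left(13593 + \left(-60 - -48 + 16 \left(-4\right)^{3} + 80 \left(-4\right)^{2}\right)\right) - 13812 = \left(13593 + \left(-60 + 48 + 16 \left(-64\right) + 80 \cdot 16\right)\right) - 13812 = \left(13593 + \left(-60 + 48 - 1024 + 1280\right)\right) - 13812 = \left(13593 + 244\right) - 13812 = 13837 - 13812 = 25$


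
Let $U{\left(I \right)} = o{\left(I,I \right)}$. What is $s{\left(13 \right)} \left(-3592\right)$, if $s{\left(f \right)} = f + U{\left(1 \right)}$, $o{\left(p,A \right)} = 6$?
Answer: $-68248$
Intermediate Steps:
$U{\left(I \right)} = 6$
$s{\left(f \right)} = 6 + f$ ($s{\left(f \right)} = f + 6 = 6 + f$)
$s{\left(13 \right)} \left(-3592\right) = \left(6 + 13\right) \left(-3592\right) = 19 \left(-3592\right) = -68248$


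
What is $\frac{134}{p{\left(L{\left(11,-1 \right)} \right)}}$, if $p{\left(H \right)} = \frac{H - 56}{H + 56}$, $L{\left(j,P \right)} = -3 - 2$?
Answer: $- \frac{6834}{61} \approx -112.03$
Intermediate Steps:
$L{\left(j,P \right)} = -5$
$p{\left(H \right)} = \frac{-56 + H}{56 + H}$
$\frac{134}{p{\left(L{\left(11,-1 \right)} \right)}} = \frac{134}{\frac{1}{56 - 5} \left(-56 - 5\right)} = \frac{134}{\frac{1}{51} \left(-61\right)} = \frac{134}{- \frac{61}{51}} = 134 \left(- \frac{51}{61}\right) = - \frac{6834}{61}$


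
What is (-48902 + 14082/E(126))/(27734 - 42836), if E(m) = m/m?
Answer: 17410/7551 ≈ 2.3057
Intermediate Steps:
E(m) = 1
(-48902 + 14082/E(126))/(27734 - 42836) = (-48902 + 14082/1)/(27734 - 42836) = (-48902 + 14082*1)/(-15102) = (-48902 + 14082)*(-1/15102) = -34820*(-1/15102) = 17410/7551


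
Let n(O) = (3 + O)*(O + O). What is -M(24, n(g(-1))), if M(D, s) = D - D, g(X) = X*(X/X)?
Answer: 0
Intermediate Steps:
g(X) = X (g(X) = X*1 = X)
n(O) = 2*O*(3 + O) (n(O) = (3 + O)*(2*O) = 2*O*(3 + O))
M(D, s) = 0
-M(24, n(g(-1))) = -1*0 = 0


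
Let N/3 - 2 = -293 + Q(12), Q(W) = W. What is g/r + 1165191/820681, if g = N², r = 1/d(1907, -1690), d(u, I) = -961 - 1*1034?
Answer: -1147012615475364/820681 ≈ -1.3976e+9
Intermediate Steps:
d(u, I) = -1995 (d(u, I) = -961 - 1034 = -1995)
N = -837 (N = 6 + 3*(-293 + 12) = 6 + 3*(-281) = 6 - 843 = -837)
r = -1/1995 (r = 1/(-1995) = -1/1995 ≈ -0.00050125)
g = 700569 (g = (-837)² = 700569)
g/r + 1165191/820681 = 700569/(-1/1995) + 1165191/820681 = 700569*(-1995) + 1165191*(1/820681) = -1397635155 + 1165191/820681 = -1147012615475364/820681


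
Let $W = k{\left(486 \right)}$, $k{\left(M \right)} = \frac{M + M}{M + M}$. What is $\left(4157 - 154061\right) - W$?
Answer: $-149905$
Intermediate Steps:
$k{\left(M \right)} = 1$ ($k{\left(M \right)} = \frac{2 M}{2 M} = 2 M \frac{1}{2 M} = 1$)
$W = 1$
$\left(4157 - 154061\right) - W = \left(4157 - 154061\right) - 1 = -149904 - 1 = -149905$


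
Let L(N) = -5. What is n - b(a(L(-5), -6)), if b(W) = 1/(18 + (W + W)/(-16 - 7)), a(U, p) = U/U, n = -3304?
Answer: -1361271/412 ≈ -3304.1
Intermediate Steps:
a(U, p) = 1
b(W) = 1/(18 - 2*W/23) (b(W) = 1/(18 + (2*W)/(-23)) = 1/(18 + (2*W)*(-1/23)) = 1/(18 - 2*W/23))
n - b(a(L(-5), -6)) = -3304 - (-23)/(-414 + 2*1) = -3304 - (-23)/(-414 + 2) = -3304 - (-23)/(-412) = -3304 - (-23)*(-1)/412 = -3304 - 1*23/412 = -3304 - 23/412 = -1361271/412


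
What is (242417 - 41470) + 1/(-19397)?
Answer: 3897768958/19397 ≈ 2.0095e+5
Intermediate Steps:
(242417 - 41470) + 1/(-19397) = 200947 - 1/19397 = 3897768958/19397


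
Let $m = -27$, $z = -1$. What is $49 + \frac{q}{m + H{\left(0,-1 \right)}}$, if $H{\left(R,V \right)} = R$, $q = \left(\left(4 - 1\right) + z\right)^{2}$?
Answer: $\frac{1319}{27} \approx 48.852$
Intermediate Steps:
$q = 4$ ($q = \left(\left(4 - 1\right) - 1\right)^{2} = \left(3 - 1\right)^{2} = 2^{2} = 4$)
$49 + \frac{q}{m + H{\left(0,-1 \right)}} = 49 + \frac{4}{-27 + 0} = 49 + \frac{4}{-27} = 49 + 4 \left(- \frac{1}{27}\right) = 49 - \frac{4}{27} = \frac{1319}{27}$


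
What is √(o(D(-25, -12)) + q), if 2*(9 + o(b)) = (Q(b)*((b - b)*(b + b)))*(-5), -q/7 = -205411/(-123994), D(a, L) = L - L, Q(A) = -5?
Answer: I*√316658729062/123994 ≈ 4.5383*I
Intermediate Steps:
D(a, L) = 0
q = -1437877/123994 (q = -(-1437877)/(-123994) = -(-1437877)*(-1)/123994 = -7*205411/123994 = -1437877/123994 ≈ -11.596)
o(b) = -9 (o(b) = -9 + (-5*(b - b)*(b + b)*(-5))/2 = -9 + (-0*2*b*(-5))/2 = -9 + (-5*0*(-5))/2 = -9 + (0*(-5))/2 = -9 + (½)*0 = -9 + 0 = -9)
√(o(D(-25, -12)) + q) = √(-9 - 1437877/123994) = √(-2553823/123994) = I*√316658729062/123994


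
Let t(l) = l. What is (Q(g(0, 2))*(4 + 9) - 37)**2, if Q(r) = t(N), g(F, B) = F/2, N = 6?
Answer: 1681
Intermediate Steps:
g(F, B) = F/2 (g(F, B) = F*(1/2) = F/2)
Q(r) = 6
(Q(g(0, 2))*(4 + 9) - 37)**2 = (6*(4 + 9) - 37)**2 = (6*13 - 37)**2 = (78 - 37)**2 = 41**2 = 1681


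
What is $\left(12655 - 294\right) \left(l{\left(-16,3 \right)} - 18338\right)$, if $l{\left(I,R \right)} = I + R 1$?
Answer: $-226836711$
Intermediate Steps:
$l{\left(I,R \right)} = I + R$
$\left(12655 - 294\right) \left(l{\left(-16,3 \right)} - 18338\right) = \left(12655 - 294\right) \left(\left(-16 + 3\right) - 18338\right) = \left(12655 - 294\right) \left(-13 - 18338\right) = 12361 \left(-18351\right) = -226836711$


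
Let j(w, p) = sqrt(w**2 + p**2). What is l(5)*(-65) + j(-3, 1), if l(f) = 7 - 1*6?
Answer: -65 + sqrt(10) ≈ -61.838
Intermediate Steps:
l(f) = 1 (l(f) = 7 - 6 = 1)
j(w, p) = sqrt(p**2 + w**2)
l(5)*(-65) + j(-3, 1) = 1*(-65) + sqrt(1**2 + (-3)**2) = -65 + sqrt(1 + 9) = -65 + sqrt(10)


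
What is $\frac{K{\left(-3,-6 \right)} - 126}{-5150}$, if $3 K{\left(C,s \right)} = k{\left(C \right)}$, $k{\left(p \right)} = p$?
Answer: $\frac{127}{5150} \approx 0.02466$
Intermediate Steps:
$K{\left(C,s \right)} = \frac{C}{3}$
$\frac{K{\left(-3,-6 \right)} - 126}{-5150} = \frac{\frac{1}{3} \left(-3\right) - 126}{-5150} = \left(-1 - 126\right) \left(- \frac{1}{5150}\right) = \left(-127\right) \left(- \frac{1}{5150}\right) = \frac{127}{5150}$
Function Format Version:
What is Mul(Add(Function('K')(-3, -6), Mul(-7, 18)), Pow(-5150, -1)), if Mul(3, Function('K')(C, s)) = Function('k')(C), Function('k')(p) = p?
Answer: Rational(127, 5150) ≈ 0.024660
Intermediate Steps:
Function('K')(C, s) = Mul(Rational(1, 3), C)
Mul(Add(Function('K')(-3, -6), Mul(-7, 18)), Pow(-5150, -1)) = Mul(Add(Mul(Rational(1, 3), -3), Mul(-7, 18)), Pow(-5150, -1)) = Mul(Add(-1, -126), Rational(-1, 5150)) = Mul(-127, Rational(-1, 5150)) = Rational(127, 5150)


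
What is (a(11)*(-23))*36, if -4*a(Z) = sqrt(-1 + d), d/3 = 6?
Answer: 207*sqrt(17) ≈ 853.48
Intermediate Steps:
d = 18 (d = 3*6 = 18)
a(Z) = -sqrt(17)/4 (a(Z) = -sqrt(-1 + 18)/4 = -sqrt(17)/4)
(a(11)*(-23))*36 = (-sqrt(17)/4*(-23))*36 = (23*sqrt(17)/4)*36 = 207*sqrt(17)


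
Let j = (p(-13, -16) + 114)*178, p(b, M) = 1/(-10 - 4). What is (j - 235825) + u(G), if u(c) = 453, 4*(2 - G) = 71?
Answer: -1505649/7 ≈ -2.1509e+5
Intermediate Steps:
G = -63/4 (G = 2 - 1/4*71 = 2 - 71/4 = -63/4 ≈ -15.750)
p(b, M) = -1/14 (p(b, M) = 1/(-14) = -1/14)
j = 141955/7 (j = (-1/14 + 114)*178 = (1595/14)*178 = 141955/7 ≈ 20279.)
(j - 235825) + u(G) = (141955/7 - 235825) + 453 = -1508820/7 + 453 = -1505649/7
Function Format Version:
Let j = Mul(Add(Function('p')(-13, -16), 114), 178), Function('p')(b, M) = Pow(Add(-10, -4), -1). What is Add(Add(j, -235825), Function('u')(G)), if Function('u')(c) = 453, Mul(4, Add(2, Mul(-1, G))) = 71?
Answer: Rational(-1505649, 7) ≈ -2.1509e+5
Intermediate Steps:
G = Rational(-63, 4) (G = Add(2, Mul(Rational(-1, 4), 71)) = Add(2, Rational(-71, 4)) = Rational(-63, 4) ≈ -15.750)
Function('p')(b, M) = Rational(-1, 14) (Function('p')(b, M) = Pow(-14, -1) = Rational(-1, 14))
j = Rational(141955, 7) (j = Mul(Add(Rational(-1, 14), 114), 178) = Mul(Rational(1595, 14), 178) = Rational(141955, 7) ≈ 20279.)
Add(Add(j, -235825), Function('u')(G)) = Add(Add(Rational(141955, 7), -235825), 453) = Add(Rational(-1508820, 7), 453) = Rational(-1505649, 7)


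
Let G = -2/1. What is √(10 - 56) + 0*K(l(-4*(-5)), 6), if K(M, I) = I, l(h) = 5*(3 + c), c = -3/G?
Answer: I*√46 ≈ 6.7823*I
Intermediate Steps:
G = -2 (G = -2*1 = -2)
c = 3/2 (c = -3/(-2) = -3*(-½) = 3/2 ≈ 1.5000)
l(h) = 45/2 (l(h) = 5*(3 + 3/2) = 5*(9/2) = 45/2)
√(10 - 56) + 0*K(l(-4*(-5)), 6) = √(10 - 56) + 0*6 = √(-46) + 0 = I*√46 + 0 = I*√46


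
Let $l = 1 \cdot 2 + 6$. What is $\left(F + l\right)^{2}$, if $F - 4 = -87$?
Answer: $5625$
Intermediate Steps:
$l = 8$ ($l = 2 + 6 = 8$)
$F = -83$ ($F = 4 - 87 = -83$)
$\left(F + l\right)^{2} = \left(-83 + 8\right)^{2} = \left(-75\right)^{2} = 5625$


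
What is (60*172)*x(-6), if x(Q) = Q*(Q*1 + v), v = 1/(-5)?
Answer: 383904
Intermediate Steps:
v = -⅕ ≈ -0.20000
x(Q) = Q*(-⅕ + Q) (x(Q) = Q*(Q*1 - ⅕) = Q*(Q - ⅕) = Q*(-⅕ + Q))
(60*172)*x(-6) = (60*172)*(-6*(-⅕ - 6)) = 10320*(-6*(-31/5)) = 10320*(186/5) = 383904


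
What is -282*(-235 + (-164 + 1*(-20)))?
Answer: 118158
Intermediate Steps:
-282*(-235 + (-164 + 1*(-20))) = -282*(-235 + (-164 - 20)) = -282*(-235 - 184) = -282*(-419) = 118158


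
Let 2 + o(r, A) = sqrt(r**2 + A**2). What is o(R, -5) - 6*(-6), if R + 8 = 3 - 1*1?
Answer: 34 + sqrt(61) ≈ 41.810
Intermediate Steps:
R = -6 (R = -8 + (3 - 1*1) = -8 + (3 - 1) = -8 + 2 = -6)
o(r, A) = -2 + sqrt(A**2 + r**2) (o(r, A) = -2 + sqrt(r**2 + A**2) = -2 + sqrt(A**2 + r**2))
o(R, -5) - 6*(-6) = (-2 + sqrt((-5)**2 + (-6)**2)) - 6*(-6) = (-2 + sqrt(25 + 36)) + 36 = (-2 + sqrt(61)) + 36 = 34 + sqrt(61)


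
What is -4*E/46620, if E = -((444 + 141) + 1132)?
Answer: 1717/11655 ≈ 0.14732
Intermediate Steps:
E = -1717 (E = -(585 + 1132) = -1*1717 = -1717)
-4*E/46620 = -4*(-1717)/46620 = 6868*(1/46620) = 1717/11655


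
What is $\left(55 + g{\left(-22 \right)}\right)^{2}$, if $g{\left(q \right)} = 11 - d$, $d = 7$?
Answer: $3481$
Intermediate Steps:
$g{\left(q \right)} = 4$ ($g{\left(q \right)} = 11 - 7 = 4$)
$\left(55 + g{\left(-22 \right)}\right)^{2} = \left(55 + 4\right)^{2} = 59^{2} = 3481$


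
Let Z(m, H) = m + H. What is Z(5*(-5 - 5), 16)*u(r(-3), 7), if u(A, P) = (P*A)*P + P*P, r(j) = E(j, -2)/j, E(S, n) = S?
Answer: -3332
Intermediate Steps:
r(j) = 1 (r(j) = j/j = 1)
u(A, P) = P² + A*P² (u(A, P) = (A*P)*P + P² = A*P² + P² = P² + A*P²)
Z(m, H) = H + m
Z(5*(-5 - 5), 16)*u(r(-3), 7) = (16 + 5*(-5 - 5))*(7²*(1 + 1)) = (16 + 5*(-10))*(49*2) = (16 - 50)*98 = -34*98 = -3332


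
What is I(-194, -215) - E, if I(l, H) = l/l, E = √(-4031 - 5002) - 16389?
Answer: 16390 - I*√9033 ≈ 16390.0 - 95.042*I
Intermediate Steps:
E = -16389 + I*√9033 (E = √(-9033) - 16389 = I*√9033 - 16389 = -16389 + I*√9033 ≈ -16389.0 + 95.042*I)
I(l, H) = 1
I(-194, -215) - E = 1 - (-16389 + I*√9033) = 1 + (16389 - I*√9033) = 16390 - I*√9033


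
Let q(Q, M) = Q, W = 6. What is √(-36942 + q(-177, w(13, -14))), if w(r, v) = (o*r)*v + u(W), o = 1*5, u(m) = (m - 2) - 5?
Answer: I*√37119 ≈ 192.66*I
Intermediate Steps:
u(m) = -7 + m (u(m) = (-2 + m) - 5 = -7 + m)
o = 5
w(r, v) = -1 + 5*r*v (w(r, v) = (5*r)*v + (-7 + 6) = 5*r*v - 1 = -1 + 5*r*v)
√(-36942 + q(-177, w(13, -14))) = √(-36942 - 177) = √(-37119) = I*√37119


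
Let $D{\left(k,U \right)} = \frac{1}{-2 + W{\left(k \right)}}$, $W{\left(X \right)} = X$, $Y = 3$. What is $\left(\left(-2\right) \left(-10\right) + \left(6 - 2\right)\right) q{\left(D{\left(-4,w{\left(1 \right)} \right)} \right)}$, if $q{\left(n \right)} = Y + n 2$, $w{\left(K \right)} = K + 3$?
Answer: $64$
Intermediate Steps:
$w{\left(K \right)} = 3 + K$
$D{\left(k,U \right)} = \frac{1}{-2 + k}$
$q{\left(n \right)} = 3 + 2 n$ ($q{\left(n \right)} = 3 + n 2 = 3 + 2 n$)
$\left(\left(-2\right) \left(-10\right) + \left(6 - 2\right)\right) q{\left(D{\left(-4,w{\left(1 \right)} \right)} \right)} = \left(\left(-2\right) \left(-10\right) + \left(6 - 2\right)\right) \left(3 + \frac{2}{-2 - 4}\right) = \left(20 + \left(6 - 2\right)\right) \left(3 + \frac{2}{-6}\right) = \left(20 + 4\right) \left(3 + 2 \left(- \frac{1}{6}\right)\right) = 24 \left(3 - \frac{1}{3}\right) = 24 \cdot \frac{8}{3} = 64$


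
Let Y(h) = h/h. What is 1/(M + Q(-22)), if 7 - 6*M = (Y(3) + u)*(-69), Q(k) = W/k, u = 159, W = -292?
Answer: 66/122393 ≈ 0.00053925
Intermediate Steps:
Y(h) = 1
Q(k) = -292/k
M = 11047/6 (M = 7/6 - (1 + 159)*(-69)/6 = 7/6 - 80*(-69)/3 = 7/6 - ⅙*(-11040) = 7/6 + 1840 = 11047/6 ≈ 1841.2)
1/(M + Q(-22)) = 1/(11047/6 - 292/(-22)) = 1/(11047/6 - 292*(-1/22)) = 1/(11047/6 + 146/11) = 1/(122393/66) = 66/122393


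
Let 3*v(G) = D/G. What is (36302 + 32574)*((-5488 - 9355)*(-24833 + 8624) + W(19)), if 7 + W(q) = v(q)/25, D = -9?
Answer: 7871172387691372/475 ≈ 1.6571e+13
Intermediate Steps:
v(G) = -3/G (v(G) = (-9/G)/3 = -3/G)
W(q) = -7 - 3/(25*q) (W(q) = -7 - 3/q/25 = -7 - 3/q*(1/25) = -7 - 3/(25*q))
(36302 + 32574)*((-5488 - 9355)*(-24833 + 8624) + W(19)) = (36302 + 32574)*((-5488 - 9355)*(-24833 + 8624) + (-7 - 3/25/19)) = 68876*(-14843*(-16209) + (-7 - 3/25*1/19)) = 68876*(240590187 + (-7 - 3/475)) = 68876*(240590187 - 3328/475) = 68876*(114280335497/475) = 7871172387691372/475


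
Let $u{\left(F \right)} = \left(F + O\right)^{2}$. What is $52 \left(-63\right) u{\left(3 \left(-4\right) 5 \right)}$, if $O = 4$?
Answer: $-10273536$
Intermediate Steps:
$u{\left(F \right)} = \left(4 + F\right)^{2}$ ($u{\left(F \right)} = \left(F + 4\right)^{2} = \left(4 + F\right)^{2}$)
$52 \left(-63\right) u{\left(3 \left(-4\right) 5 \right)} = 52 \left(-63\right) \left(4 + 3 \left(-4\right) 5\right)^{2} = - 3276 \left(4 - 60\right)^{2} = - 3276 \left(-56\right)^{2} = \left(-3276\right) 3136 = -10273536$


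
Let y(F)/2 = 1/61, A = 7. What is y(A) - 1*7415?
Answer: -452313/61 ≈ -7415.0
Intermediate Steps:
y(F) = 2/61
y(A) - 1*7415 = 2/61 - 1*7415 = 2/61 - 7415 = -452313/61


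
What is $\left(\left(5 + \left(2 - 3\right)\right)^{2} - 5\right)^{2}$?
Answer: $121$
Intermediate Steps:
$\left(\left(5 + \left(2 - 3\right)\right)^{2} - 5\right)^{2} = \left(\left(5 - 1\right)^{2} - 5\right)^{2} = \left(4^{2} - 5\right)^{2} = \left(16 - 5\right)^{2} = 11^{2} = 121$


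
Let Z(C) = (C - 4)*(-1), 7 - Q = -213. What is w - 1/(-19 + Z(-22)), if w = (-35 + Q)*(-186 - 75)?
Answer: -337996/7 ≈ -48285.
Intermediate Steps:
Q = 220 (Q = 7 - 1*(-213) = 7 + 213 = 220)
Z(C) = 4 - C (Z(C) = (-4 + C)*(-1) = 4 - C)
w = -48285 (w = (-35 + 220)*(-186 - 75) = 185*(-261) = -48285)
w - 1/(-19 + Z(-22)) = -48285 - 1/(-19 + (4 - 1*(-22))) = -48285 - 1/(-19 + (4 + 22)) = -48285 - 1/(-19 + 26) = -48285 - 1/7 = -48285 - 1*⅐ = -48285 - ⅐ = -337996/7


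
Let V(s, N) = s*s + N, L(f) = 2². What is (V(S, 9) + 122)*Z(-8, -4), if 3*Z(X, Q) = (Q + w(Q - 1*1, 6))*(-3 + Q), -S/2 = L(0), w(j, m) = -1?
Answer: 2275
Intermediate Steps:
L(f) = 4
S = -8 (S = -2*4 = -8)
Z(X, Q) = (-1 + Q)*(-3 + Q)/3 (Z(X, Q) = ((Q - 1)*(-3 + Q))/3 = ((-1 + Q)*(-3 + Q))/3 = (-1 + Q)*(-3 + Q)/3)
V(s, N) = N + s² (V(s, N) = s² + N = N + s²)
(V(S, 9) + 122)*Z(-8, -4) = ((9 + (-8)²) + 122)*(1 - 4/3*(-4) + (⅓)*(-4)²) = ((9 + 64) + 122)*(1 + 16/3 + (⅓)*16) = (73 + 122)*(1 + 16/3 + 16/3) = 195*(35/3) = 2275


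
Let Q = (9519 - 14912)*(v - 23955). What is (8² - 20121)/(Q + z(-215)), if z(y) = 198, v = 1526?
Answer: -20057/120959795 ≈ -0.00016582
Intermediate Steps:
Q = 120959597 (Q = (9519 - 14912)*(1526 - 23955) = -5393*(-22429) = 120959597)
(8² - 20121)/(Q + z(-215)) = (8² - 20121)/(120959597 + 198) = (64 - 20121)/120959795 = -20057*1/120959795 = -20057/120959795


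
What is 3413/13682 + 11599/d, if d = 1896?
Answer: 82584283/12970536 ≈ 6.3671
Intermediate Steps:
3413/13682 + 11599/d = 3413/13682 + 11599/1896 = 82584283/12970536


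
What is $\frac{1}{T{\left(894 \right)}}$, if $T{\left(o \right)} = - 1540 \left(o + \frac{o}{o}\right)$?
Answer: $- \frac{1}{1378300} \approx -7.2553 \cdot 10^{-7}$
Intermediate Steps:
$T{\left(o \right)} = -1540 - 1540 o$ ($T{\left(o \right)} = - 1540 \left(o + 1\right) = - 1540 \left(1 + o\right) = -1540 - 1540 o$)
$\frac{1}{T{\left(894 \right)}} = \frac{1}{-1540 - 1376760} = \frac{1}{-1378300} = - \frac{1}{1378300}$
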